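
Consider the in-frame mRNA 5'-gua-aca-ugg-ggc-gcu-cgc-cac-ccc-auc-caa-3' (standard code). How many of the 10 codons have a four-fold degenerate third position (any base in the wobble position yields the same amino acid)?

Codon 1 GUA (Val): third position 4-fold.
Codon 2 ACA (Thr): third position 4-fold.
Codon 3 UGG (Trp): third position 1-fold.
Codon 4 GGC (Gly): third position 4-fold.
Codon 5 GCU (Ala): third position 4-fold.
Codon 6 CGC (Arg): third position 4-fold.
Codon 7 CAC (His): third position 2-fold.
Codon 8 CCC (Pro): third position 4-fold.
Codon 9 AUC (Ile): third position 3-fold.
Codon 10 CAA (Gln): third position 2-fold.
Four-fold degenerate third positions: 6.

6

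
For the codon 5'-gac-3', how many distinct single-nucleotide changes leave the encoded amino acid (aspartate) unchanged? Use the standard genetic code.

1

Position 1: none → 0 synonymous.
Position 2: none → 0 synonymous.
Position 3: GAT → 1 synonymous.
Total: 0 + 0 + 1 = 1.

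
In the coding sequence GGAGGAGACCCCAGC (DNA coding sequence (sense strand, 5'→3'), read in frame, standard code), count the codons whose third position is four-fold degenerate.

3

Codon 1 GGA (Gly): third position 4-fold.
Codon 2 GGA (Gly): third position 4-fold.
Codon 3 GAC (Asp): third position 2-fold.
Codon 4 CCC (Pro): third position 4-fold.
Codon 5 AGC (Ser): third position 2-fold.
Four-fold degenerate third positions: 3.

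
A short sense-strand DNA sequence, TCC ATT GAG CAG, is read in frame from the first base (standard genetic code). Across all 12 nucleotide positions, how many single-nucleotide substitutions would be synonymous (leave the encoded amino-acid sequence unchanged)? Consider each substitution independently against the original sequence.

7

Codon 1 (TCC, Ser): 3 synonymous substitutions.
Codon 2 (ATT, Ile): 2 synonymous substitutions.
Codon 3 (GAG, Glu): 1 synonymous substitution.
Codon 4 (CAG, Gln): 1 synonymous substitution.
Total: 3 + 2 + 1 + 1 = 7.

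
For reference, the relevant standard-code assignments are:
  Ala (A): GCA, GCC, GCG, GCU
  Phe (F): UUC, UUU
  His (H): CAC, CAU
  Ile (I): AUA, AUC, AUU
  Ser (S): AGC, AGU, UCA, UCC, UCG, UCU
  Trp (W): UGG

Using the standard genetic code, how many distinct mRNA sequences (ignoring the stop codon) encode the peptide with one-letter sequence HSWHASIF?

3456

His: 2 codons.
Ser: 6 codons.
Trp: 1 codon.
His: 2 codons.
Ala: 4 codons.
Ser: 6 codons.
Ile: 3 codons.
Phe: 2 codons.
2 × 6 × 1 × 2 × 4 × 6 × 3 × 2 = 3456.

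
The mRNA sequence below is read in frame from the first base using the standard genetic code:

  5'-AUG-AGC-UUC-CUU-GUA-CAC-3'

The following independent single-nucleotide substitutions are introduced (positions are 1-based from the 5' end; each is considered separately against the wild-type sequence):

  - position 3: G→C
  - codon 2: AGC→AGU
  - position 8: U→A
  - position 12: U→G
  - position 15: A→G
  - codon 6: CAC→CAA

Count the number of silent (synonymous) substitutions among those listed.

Codon 1: AUG (Met) → AUC (Ile) — missense.
Codon 2: AGC (Ser) → AGU (Ser) — synonymous.
Codon 3: UUC (Phe) → UAC (Tyr) — missense.
Codon 4: CUU (Leu) → CUG (Leu) — synonymous.
Codon 5: GUA (Val) → GUG (Val) — synonymous.
Codon 6: CAC (His) → CAA (Gln) — missense.
Synonymous: 3 of 6.

3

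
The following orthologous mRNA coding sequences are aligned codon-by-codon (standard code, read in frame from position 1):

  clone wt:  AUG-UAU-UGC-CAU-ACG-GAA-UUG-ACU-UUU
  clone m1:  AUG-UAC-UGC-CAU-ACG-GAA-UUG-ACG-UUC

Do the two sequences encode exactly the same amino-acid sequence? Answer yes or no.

yes

Codon 1: AUG Met / AUG Met — identical.
Codon 2: UAU Tyr / UAC Tyr — synonymous.
Codon 3: UGC Cys / UGC Cys — identical.
Codon 4: CAU His / CAU His — identical.
Codon 5: ACG Thr / ACG Thr — identical.
Codon 6: GAA Glu / GAA Glu — identical.
Codon 7: UUG Leu / UUG Leu — identical.
Codon 8: ACU Thr / ACG Thr — synonymous.
Codon 9: UUU Phe / UUC Phe — synonymous.
Nonsynonymous differences: 0 → same protein.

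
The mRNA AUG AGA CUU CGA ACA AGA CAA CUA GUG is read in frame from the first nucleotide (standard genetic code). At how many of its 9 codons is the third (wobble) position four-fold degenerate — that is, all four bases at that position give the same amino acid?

5

Codon 1 AUG (Met): third position 1-fold.
Codon 2 AGA (Arg): third position 2-fold.
Codon 3 CUU (Leu): third position 4-fold.
Codon 4 CGA (Arg): third position 4-fold.
Codon 5 ACA (Thr): third position 4-fold.
Codon 6 AGA (Arg): third position 2-fold.
Codon 7 CAA (Gln): third position 2-fold.
Codon 8 CUA (Leu): third position 4-fold.
Codon 9 GUG (Val): third position 4-fold.
Four-fold degenerate third positions: 5.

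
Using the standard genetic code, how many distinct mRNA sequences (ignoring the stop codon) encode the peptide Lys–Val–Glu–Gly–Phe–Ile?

384

Lys: 2 codons.
Val: 4 codons.
Glu: 2 codons.
Gly: 4 codons.
Phe: 2 codons.
Ile: 3 codons.
2 × 4 × 2 × 4 × 2 × 3 = 384.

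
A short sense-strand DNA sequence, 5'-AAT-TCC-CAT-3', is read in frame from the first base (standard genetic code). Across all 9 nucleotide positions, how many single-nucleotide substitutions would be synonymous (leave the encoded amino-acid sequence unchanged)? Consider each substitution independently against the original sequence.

Codon 1 (AAT, Asn): 1 synonymous substitution.
Codon 2 (TCC, Ser): 3 synonymous substitutions.
Codon 3 (CAT, His): 1 synonymous substitution.
Total: 1 + 3 + 1 = 5.

5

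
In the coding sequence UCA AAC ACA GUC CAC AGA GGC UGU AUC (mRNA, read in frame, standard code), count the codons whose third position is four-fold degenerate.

4

Codon 1 UCA (Ser): third position 4-fold.
Codon 2 AAC (Asn): third position 2-fold.
Codon 3 ACA (Thr): third position 4-fold.
Codon 4 GUC (Val): third position 4-fold.
Codon 5 CAC (His): third position 2-fold.
Codon 6 AGA (Arg): third position 2-fold.
Codon 7 GGC (Gly): third position 4-fold.
Codon 8 UGU (Cys): third position 2-fold.
Codon 9 AUC (Ile): third position 3-fold.
Four-fold degenerate third positions: 4.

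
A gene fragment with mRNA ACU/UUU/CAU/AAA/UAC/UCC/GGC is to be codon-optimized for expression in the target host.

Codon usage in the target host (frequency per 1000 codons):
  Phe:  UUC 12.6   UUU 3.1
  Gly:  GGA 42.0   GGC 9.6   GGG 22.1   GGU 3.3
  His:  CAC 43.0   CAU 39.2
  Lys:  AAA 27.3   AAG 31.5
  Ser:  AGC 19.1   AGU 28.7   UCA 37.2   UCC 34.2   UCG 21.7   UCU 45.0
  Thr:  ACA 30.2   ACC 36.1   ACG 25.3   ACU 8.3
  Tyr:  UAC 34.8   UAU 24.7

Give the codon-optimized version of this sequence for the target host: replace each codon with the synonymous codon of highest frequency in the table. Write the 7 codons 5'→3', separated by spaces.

Codon 1 (Thr): best is ACC at 36.1.
Codon 2 (Phe): best is UUC at 12.6.
Codon 3 (His): best is CAC at 43.0.
Codon 4 (Lys): best is AAG at 31.5.
Codon 5 (Tyr): best is UAC at 34.8.
Codon 6 (Ser): best is UCU at 45.0.
Codon 7 (Gly): best is GGA at 42.0.

ACC UUC CAC AAG UAC UCU GGA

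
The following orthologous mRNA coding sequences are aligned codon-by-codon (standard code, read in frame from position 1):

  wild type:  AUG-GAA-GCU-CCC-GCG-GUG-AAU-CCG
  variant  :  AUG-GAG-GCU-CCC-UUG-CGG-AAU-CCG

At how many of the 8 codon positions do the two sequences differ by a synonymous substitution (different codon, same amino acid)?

1

Codon 1: AUG Met / AUG Met — identical.
Codon 2: GAA Glu / GAG Glu — synonymous.
Codon 3: GCU Ala / GCU Ala — identical.
Codon 4: CCC Pro / CCC Pro — identical.
Codon 5: GCG Ala / UUG Leu — nonsynonymous.
Codon 6: GUG Val / CGG Arg — nonsynonymous.
Codon 7: AAU Asn / AAU Asn — identical.
Codon 8: CCG Pro / CCG Pro — identical.
Synonymous differences: 1.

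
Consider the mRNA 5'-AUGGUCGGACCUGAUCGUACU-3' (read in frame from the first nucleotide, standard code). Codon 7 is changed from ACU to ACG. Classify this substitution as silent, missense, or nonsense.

silent

Position 21 falls in codon 7: ACU → Thr.
After the substitution the codon is ACG → Thr.
Both encode Thr, so the change is synonymous.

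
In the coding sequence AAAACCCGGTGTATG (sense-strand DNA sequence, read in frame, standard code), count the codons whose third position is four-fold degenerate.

2

Codon 1 AAA (Lys): third position 2-fold.
Codon 2 ACC (Thr): third position 4-fold.
Codon 3 CGG (Arg): third position 4-fold.
Codon 4 TGT (Cys): third position 2-fold.
Codon 5 ATG (Met): third position 1-fold.
Four-fold degenerate third positions: 2.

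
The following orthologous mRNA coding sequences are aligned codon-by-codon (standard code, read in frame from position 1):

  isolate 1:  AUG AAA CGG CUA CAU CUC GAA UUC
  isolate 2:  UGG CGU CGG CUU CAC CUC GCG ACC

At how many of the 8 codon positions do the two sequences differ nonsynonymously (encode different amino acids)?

Codon 1: AUG Met / UGG Trp — nonsynonymous.
Codon 2: AAA Lys / CGU Arg — nonsynonymous.
Codon 3: CGG Arg / CGG Arg — identical.
Codon 4: CUA Leu / CUU Leu — synonymous.
Codon 5: CAU His / CAC His — synonymous.
Codon 6: CUC Leu / CUC Leu — identical.
Codon 7: GAA Glu / GCG Ala — nonsynonymous.
Codon 8: UUC Phe / ACC Thr — nonsynonymous.
Nonsynonymous differences: 4.

4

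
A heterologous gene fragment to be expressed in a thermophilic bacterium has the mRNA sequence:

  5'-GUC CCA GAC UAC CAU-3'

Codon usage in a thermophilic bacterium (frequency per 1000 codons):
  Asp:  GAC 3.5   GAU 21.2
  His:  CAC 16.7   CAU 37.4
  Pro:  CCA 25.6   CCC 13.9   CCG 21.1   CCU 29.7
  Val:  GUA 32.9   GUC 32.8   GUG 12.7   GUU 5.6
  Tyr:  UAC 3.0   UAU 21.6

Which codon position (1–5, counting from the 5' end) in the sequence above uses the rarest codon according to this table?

Codon 1 GUC (Val): 32.8 per 1000.
Codon 2 CCA (Pro): 25.6 per 1000.
Codon 3 GAC (Asp): 3.5 per 1000.
Codon 4 UAC (Tyr): 3.0 per 1000.
Codon 5 CAU (His): 37.4 per 1000.
Lowest frequency is 3.0 at codon 4.

4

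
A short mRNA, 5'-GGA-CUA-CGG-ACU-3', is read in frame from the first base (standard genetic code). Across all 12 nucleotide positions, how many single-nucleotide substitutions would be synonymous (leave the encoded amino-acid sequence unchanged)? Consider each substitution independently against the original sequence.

14

Codon 1 (GGA, Gly): 3 synonymous substitutions.
Codon 2 (CUA, Leu): 4 synonymous substitutions.
Codon 3 (CGG, Arg): 4 synonymous substitutions.
Codon 4 (ACU, Thr): 3 synonymous substitutions.
Total: 3 + 4 + 4 + 3 = 14.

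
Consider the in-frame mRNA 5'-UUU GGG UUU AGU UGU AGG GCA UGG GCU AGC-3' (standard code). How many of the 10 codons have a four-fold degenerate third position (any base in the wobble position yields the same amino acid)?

3

Codon 1 UUU (Phe): third position 2-fold.
Codon 2 GGG (Gly): third position 4-fold.
Codon 3 UUU (Phe): third position 2-fold.
Codon 4 AGU (Ser): third position 2-fold.
Codon 5 UGU (Cys): third position 2-fold.
Codon 6 AGG (Arg): third position 2-fold.
Codon 7 GCA (Ala): third position 4-fold.
Codon 8 UGG (Trp): third position 1-fold.
Codon 9 GCU (Ala): third position 4-fold.
Codon 10 AGC (Ser): third position 2-fold.
Four-fold degenerate third positions: 3.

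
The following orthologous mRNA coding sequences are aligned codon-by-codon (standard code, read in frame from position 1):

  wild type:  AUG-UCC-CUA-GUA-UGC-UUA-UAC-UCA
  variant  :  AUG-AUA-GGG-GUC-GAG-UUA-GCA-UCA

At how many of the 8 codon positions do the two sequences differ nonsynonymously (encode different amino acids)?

4

Codon 1: AUG Met / AUG Met — identical.
Codon 2: UCC Ser / AUA Ile — nonsynonymous.
Codon 3: CUA Leu / GGG Gly — nonsynonymous.
Codon 4: GUA Val / GUC Val — synonymous.
Codon 5: UGC Cys / GAG Glu — nonsynonymous.
Codon 6: UUA Leu / UUA Leu — identical.
Codon 7: UAC Tyr / GCA Ala — nonsynonymous.
Codon 8: UCA Ser / UCA Ser — identical.
Nonsynonymous differences: 4.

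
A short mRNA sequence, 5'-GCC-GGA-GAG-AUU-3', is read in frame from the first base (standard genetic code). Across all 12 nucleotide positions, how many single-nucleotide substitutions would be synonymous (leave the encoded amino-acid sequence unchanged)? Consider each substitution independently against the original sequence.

Codon 1 (GCC, Ala): 3 synonymous substitutions.
Codon 2 (GGA, Gly): 3 synonymous substitutions.
Codon 3 (GAG, Glu): 1 synonymous substitution.
Codon 4 (AUU, Ile): 2 synonymous substitutions.
Total: 3 + 3 + 1 + 2 = 9.

9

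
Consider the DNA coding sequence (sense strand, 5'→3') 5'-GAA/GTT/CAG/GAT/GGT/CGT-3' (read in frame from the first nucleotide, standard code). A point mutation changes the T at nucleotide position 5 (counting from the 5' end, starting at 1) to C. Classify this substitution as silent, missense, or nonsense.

missense

Position 5 falls in codon 2: GTT → Val.
After the substitution the codon is GCT → Ala.
Val ≠ Ala, so this is a missense mutation.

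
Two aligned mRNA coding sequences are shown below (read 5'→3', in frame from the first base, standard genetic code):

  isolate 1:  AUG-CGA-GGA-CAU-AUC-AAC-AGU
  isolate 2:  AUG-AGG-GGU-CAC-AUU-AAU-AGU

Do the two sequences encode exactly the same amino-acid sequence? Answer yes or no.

yes

Codon 1: AUG Met / AUG Met — identical.
Codon 2: CGA Arg / AGG Arg — synonymous.
Codon 3: GGA Gly / GGU Gly — synonymous.
Codon 4: CAU His / CAC His — synonymous.
Codon 5: AUC Ile / AUU Ile — synonymous.
Codon 6: AAC Asn / AAU Asn — synonymous.
Codon 7: AGU Ser / AGU Ser — identical.
Nonsynonymous differences: 0 → same protein.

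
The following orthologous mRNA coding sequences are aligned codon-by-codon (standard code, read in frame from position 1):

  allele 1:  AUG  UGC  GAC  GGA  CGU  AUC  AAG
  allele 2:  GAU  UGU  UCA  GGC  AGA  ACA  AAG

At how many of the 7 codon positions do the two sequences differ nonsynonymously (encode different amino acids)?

3

Codon 1: AUG Met / GAU Asp — nonsynonymous.
Codon 2: UGC Cys / UGU Cys — synonymous.
Codon 3: GAC Asp / UCA Ser — nonsynonymous.
Codon 4: GGA Gly / GGC Gly — synonymous.
Codon 5: CGU Arg / AGA Arg — synonymous.
Codon 6: AUC Ile / ACA Thr — nonsynonymous.
Codon 7: AAG Lys / AAG Lys — identical.
Nonsynonymous differences: 3.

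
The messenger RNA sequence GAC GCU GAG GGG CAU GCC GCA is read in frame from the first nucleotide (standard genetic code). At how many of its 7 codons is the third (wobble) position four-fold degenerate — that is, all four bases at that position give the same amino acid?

Codon 1 GAC (Asp): third position 2-fold.
Codon 2 GCU (Ala): third position 4-fold.
Codon 3 GAG (Glu): third position 2-fold.
Codon 4 GGG (Gly): third position 4-fold.
Codon 5 CAU (His): third position 2-fold.
Codon 6 GCC (Ala): third position 4-fold.
Codon 7 GCA (Ala): third position 4-fold.
Four-fold degenerate third positions: 4.

4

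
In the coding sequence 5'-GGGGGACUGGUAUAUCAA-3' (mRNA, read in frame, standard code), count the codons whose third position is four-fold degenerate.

Codon 1 GGG (Gly): third position 4-fold.
Codon 2 GGA (Gly): third position 4-fold.
Codon 3 CUG (Leu): third position 4-fold.
Codon 4 GUA (Val): third position 4-fold.
Codon 5 UAU (Tyr): third position 2-fold.
Codon 6 CAA (Gln): third position 2-fold.
Four-fold degenerate third positions: 4.

4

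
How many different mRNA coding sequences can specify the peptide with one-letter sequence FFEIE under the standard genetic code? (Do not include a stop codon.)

48

Phe: 2 codons.
Phe: 2 codons.
Glu: 2 codons.
Ile: 3 codons.
Glu: 2 codons.
2 × 2 × 2 × 3 × 2 = 48.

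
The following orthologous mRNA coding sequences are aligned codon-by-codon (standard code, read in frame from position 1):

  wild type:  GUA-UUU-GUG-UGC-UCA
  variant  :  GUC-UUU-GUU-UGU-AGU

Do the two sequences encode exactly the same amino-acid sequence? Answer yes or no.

yes

Codon 1: GUA Val / GUC Val — synonymous.
Codon 2: UUU Phe / UUU Phe — identical.
Codon 3: GUG Val / GUU Val — synonymous.
Codon 4: UGC Cys / UGU Cys — synonymous.
Codon 5: UCA Ser / AGU Ser — synonymous.
Nonsynonymous differences: 0 → same protein.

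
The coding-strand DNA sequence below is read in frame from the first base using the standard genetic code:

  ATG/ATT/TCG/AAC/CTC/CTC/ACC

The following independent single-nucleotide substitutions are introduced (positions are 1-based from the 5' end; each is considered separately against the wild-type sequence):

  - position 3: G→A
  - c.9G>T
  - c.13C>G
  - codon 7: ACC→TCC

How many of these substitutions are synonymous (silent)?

Codon 1: ATG (Met) → ATA (Ile) — missense.
Codon 3: TCG (Ser) → TCT (Ser) — synonymous.
Codon 5: CTC (Leu) → GTC (Val) — missense.
Codon 7: ACC (Thr) → TCC (Ser) — missense.
Synonymous: 1 of 4.

1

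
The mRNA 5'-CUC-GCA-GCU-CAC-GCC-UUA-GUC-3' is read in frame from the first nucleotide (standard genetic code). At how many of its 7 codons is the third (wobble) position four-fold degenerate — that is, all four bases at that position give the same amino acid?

Codon 1 CUC (Leu): third position 4-fold.
Codon 2 GCA (Ala): third position 4-fold.
Codon 3 GCU (Ala): third position 4-fold.
Codon 4 CAC (His): third position 2-fold.
Codon 5 GCC (Ala): third position 4-fold.
Codon 6 UUA (Leu): third position 2-fold.
Codon 7 GUC (Val): third position 4-fold.
Four-fold degenerate third positions: 5.

5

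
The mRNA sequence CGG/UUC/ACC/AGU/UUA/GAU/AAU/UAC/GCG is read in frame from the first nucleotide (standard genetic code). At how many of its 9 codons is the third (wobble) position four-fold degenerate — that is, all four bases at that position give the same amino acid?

3

Codon 1 CGG (Arg): third position 4-fold.
Codon 2 UUC (Phe): third position 2-fold.
Codon 3 ACC (Thr): third position 4-fold.
Codon 4 AGU (Ser): third position 2-fold.
Codon 5 UUA (Leu): third position 2-fold.
Codon 6 GAU (Asp): third position 2-fold.
Codon 7 AAU (Asn): third position 2-fold.
Codon 8 UAC (Tyr): third position 2-fold.
Codon 9 GCG (Ala): third position 4-fold.
Four-fold degenerate third positions: 3.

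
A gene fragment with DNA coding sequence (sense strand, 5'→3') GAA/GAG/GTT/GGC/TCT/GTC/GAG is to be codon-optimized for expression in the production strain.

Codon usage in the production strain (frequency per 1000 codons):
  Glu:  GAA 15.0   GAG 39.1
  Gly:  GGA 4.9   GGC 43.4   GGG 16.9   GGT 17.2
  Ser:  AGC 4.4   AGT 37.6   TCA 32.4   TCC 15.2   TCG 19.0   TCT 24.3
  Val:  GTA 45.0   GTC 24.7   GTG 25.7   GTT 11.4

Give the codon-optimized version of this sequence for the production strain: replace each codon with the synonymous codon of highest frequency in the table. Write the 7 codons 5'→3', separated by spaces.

GAG GAG GTA GGC AGT GTA GAG

Codon 1 (Glu): best is GAG at 39.1.
Codon 2 (Glu): best is GAG at 39.1.
Codon 3 (Val): best is GTA at 45.0.
Codon 4 (Gly): best is GGC at 43.4.
Codon 5 (Ser): best is AGT at 37.6.
Codon 6 (Val): best is GTA at 45.0.
Codon 7 (Glu): best is GAG at 39.1.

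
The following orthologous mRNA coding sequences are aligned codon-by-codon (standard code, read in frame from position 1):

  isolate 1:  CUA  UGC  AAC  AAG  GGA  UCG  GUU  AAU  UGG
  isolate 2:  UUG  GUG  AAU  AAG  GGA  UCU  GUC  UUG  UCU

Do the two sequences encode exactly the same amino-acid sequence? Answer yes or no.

no

Codon 1: CUA Leu / UUG Leu — synonymous.
Codon 2: UGC Cys / GUG Val — nonsynonymous.
Codon 3: AAC Asn / AAU Asn — synonymous.
Codon 4: AAG Lys / AAG Lys — identical.
Codon 5: GGA Gly / GGA Gly — identical.
Codon 6: UCG Ser / UCU Ser — synonymous.
Codon 7: GUU Val / GUC Val — synonymous.
Codon 8: AAU Asn / UUG Leu — nonsynonymous.
Codon 9: UGG Trp / UCU Ser — nonsynonymous.
Nonsynonymous differences: 3 → different protein.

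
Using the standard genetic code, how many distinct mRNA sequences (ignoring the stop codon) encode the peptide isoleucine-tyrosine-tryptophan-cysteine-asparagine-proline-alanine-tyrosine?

768

Ile: 3 codons.
Tyr: 2 codons.
Trp: 1 codon.
Cys: 2 codons.
Asn: 2 codons.
Pro: 4 codons.
Ala: 4 codons.
Tyr: 2 codons.
3 × 2 × 1 × 2 × 2 × 4 × 4 × 2 = 768.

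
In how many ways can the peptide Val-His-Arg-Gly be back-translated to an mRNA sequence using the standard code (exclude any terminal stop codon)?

192

Val: 4 codons.
His: 2 codons.
Arg: 6 codons.
Gly: 4 codons.
4 × 2 × 6 × 4 = 192.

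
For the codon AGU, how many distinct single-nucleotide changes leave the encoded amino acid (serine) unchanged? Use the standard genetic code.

Position 1: none → 0 synonymous.
Position 2: none → 0 synonymous.
Position 3: AGC → 1 synonymous.
Total: 0 + 0 + 1 = 1.

1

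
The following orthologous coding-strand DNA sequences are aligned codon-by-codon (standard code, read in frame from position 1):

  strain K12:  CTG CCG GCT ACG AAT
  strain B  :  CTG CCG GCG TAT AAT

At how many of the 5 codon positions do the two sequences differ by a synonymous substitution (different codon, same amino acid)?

Codon 1: CTG Leu / CTG Leu — identical.
Codon 2: CCG Pro / CCG Pro — identical.
Codon 3: GCT Ala / GCG Ala — synonymous.
Codon 4: ACG Thr / TAT Tyr — nonsynonymous.
Codon 5: AAT Asn / AAT Asn — identical.
Synonymous differences: 1.

1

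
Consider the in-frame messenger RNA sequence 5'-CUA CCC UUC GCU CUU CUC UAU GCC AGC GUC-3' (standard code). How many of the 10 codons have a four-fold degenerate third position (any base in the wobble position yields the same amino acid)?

Codon 1 CUA (Leu): third position 4-fold.
Codon 2 CCC (Pro): third position 4-fold.
Codon 3 UUC (Phe): third position 2-fold.
Codon 4 GCU (Ala): third position 4-fold.
Codon 5 CUU (Leu): third position 4-fold.
Codon 6 CUC (Leu): third position 4-fold.
Codon 7 UAU (Tyr): third position 2-fold.
Codon 8 GCC (Ala): third position 4-fold.
Codon 9 AGC (Ser): third position 2-fold.
Codon 10 GUC (Val): third position 4-fold.
Four-fold degenerate third positions: 7.

7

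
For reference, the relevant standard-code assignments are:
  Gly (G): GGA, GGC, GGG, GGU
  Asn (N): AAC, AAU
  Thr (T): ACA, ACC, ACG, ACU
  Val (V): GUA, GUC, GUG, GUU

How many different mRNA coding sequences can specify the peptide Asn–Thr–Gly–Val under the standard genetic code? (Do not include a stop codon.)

Asn: 2 codons.
Thr: 4 codons.
Gly: 4 codons.
Val: 4 codons.
2 × 4 × 4 × 4 = 128.

128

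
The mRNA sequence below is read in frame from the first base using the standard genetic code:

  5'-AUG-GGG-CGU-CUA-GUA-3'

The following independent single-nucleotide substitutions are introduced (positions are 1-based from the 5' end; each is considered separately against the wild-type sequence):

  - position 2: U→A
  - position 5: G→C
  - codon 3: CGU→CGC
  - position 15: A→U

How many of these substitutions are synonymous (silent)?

2

Codon 1: AUG (Met) → AAG (Lys) — missense.
Codon 2: GGG (Gly) → GCG (Ala) — missense.
Codon 3: CGU (Arg) → CGC (Arg) — synonymous.
Codon 5: GUA (Val) → GUU (Val) — synonymous.
Synonymous: 2 of 4.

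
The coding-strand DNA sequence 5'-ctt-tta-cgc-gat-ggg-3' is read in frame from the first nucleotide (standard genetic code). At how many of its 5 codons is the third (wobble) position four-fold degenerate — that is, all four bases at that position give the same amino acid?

3

Codon 1 CTT (Leu): third position 4-fold.
Codon 2 TTA (Leu): third position 2-fold.
Codon 3 CGC (Arg): third position 4-fold.
Codon 4 GAT (Asp): third position 2-fold.
Codon 5 GGG (Gly): third position 4-fold.
Four-fold degenerate third positions: 3.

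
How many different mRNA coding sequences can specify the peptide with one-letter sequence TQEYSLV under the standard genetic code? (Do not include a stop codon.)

4608

Thr: 4 codons.
Gln: 2 codons.
Glu: 2 codons.
Tyr: 2 codons.
Ser: 6 codons.
Leu: 6 codons.
Val: 4 codons.
4 × 2 × 2 × 2 × 6 × 6 × 4 = 4608.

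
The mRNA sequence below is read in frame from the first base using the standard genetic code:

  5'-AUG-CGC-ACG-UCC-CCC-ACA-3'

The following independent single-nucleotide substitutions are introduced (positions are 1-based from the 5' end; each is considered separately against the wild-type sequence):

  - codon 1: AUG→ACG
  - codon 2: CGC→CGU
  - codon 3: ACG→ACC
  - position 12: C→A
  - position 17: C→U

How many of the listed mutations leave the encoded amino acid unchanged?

Codon 1: AUG (Met) → ACG (Thr) — missense.
Codon 2: CGC (Arg) → CGU (Arg) — synonymous.
Codon 3: ACG (Thr) → ACC (Thr) — synonymous.
Codon 4: UCC (Ser) → UCA (Ser) — synonymous.
Codon 6: ACA (Thr) → AUA (Ile) — missense.
Synonymous: 3 of 5.

3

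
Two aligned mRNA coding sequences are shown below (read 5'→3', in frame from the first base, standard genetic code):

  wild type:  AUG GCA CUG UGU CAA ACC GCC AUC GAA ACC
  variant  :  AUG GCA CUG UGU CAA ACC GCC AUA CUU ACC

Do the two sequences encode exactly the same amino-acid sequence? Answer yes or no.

no

Codon 1: AUG Met / AUG Met — identical.
Codon 2: GCA Ala / GCA Ala — identical.
Codon 3: CUG Leu / CUG Leu — identical.
Codon 4: UGU Cys / UGU Cys — identical.
Codon 5: CAA Gln / CAA Gln — identical.
Codon 6: ACC Thr / ACC Thr — identical.
Codon 7: GCC Ala / GCC Ala — identical.
Codon 8: AUC Ile / AUA Ile — synonymous.
Codon 9: GAA Glu / CUU Leu — nonsynonymous.
Codon 10: ACC Thr / ACC Thr — identical.
Nonsynonymous differences: 1 → different protein.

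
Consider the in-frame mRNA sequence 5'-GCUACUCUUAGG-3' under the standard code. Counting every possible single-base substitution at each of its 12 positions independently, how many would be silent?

Codon 1 (GCU, Ala): 3 synonymous substitutions.
Codon 2 (ACU, Thr): 3 synonymous substitutions.
Codon 3 (CUU, Leu): 3 synonymous substitutions.
Codon 4 (AGG, Arg): 2 synonymous substitutions.
Total: 3 + 3 + 3 + 2 = 11.

11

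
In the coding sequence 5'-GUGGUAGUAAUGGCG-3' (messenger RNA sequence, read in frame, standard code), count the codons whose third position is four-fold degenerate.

Codon 1 GUG (Val): third position 4-fold.
Codon 2 GUA (Val): third position 4-fold.
Codon 3 GUA (Val): third position 4-fold.
Codon 4 AUG (Met): third position 1-fold.
Codon 5 GCG (Ala): third position 4-fold.
Four-fold degenerate third positions: 4.

4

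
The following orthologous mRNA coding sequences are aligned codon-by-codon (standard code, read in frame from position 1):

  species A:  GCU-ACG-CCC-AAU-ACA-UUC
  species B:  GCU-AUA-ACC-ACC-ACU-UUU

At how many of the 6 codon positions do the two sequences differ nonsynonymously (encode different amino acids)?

3

Codon 1: GCU Ala / GCU Ala — identical.
Codon 2: ACG Thr / AUA Ile — nonsynonymous.
Codon 3: CCC Pro / ACC Thr — nonsynonymous.
Codon 4: AAU Asn / ACC Thr — nonsynonymous.
Codon 5: ACA Thr / ACU Thr — synonymous.
Codon 6: UUC Phe / UUU Phe — synonymous.
Nonsynonymous differences: 3.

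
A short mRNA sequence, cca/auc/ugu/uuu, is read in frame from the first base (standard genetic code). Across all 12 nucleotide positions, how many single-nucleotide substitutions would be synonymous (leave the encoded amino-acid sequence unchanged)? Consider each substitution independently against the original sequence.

Codon 1 (CCA, Pro): 3 synonymous substitutions.
Codon 2 (AUC, Ile): 2 synonymous substitutions.
Codon 3 (UGU, Cys): 1 synonymous substitution.
Codon 4 (UUU, Phe): 1 synonymous substitution.
Total: 3 + 2 + 1 + 1 = 7.

7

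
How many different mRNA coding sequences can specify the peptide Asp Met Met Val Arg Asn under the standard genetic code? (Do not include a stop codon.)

96

Asp: 2 codons.
Met: 1 codon.
Met: 1 codon.
Val: 4 codons.
Arg: 6 codons.
Asn: 2 codons.
2 × 1 × 1 × 4 × 6 × 2 = 96.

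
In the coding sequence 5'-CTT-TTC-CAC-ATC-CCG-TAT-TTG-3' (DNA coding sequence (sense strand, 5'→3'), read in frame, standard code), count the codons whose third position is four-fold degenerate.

Codon 1 CTT (Leu): third position 4-fold.
Codon 2 TTC (Phe): third position 2-fold.
Codon 3 CAC (His): third position 2-fold.
Codon 4 ATC (Ile): third position 3-fold.
Codon 5 CCG (Pro): third position 4-fold.
Codon 6 TAT (Tyr): third position 2-fold.
Codon 7 TTG (Leu): third position 2-fold.
Four-fold degenerate third positions: 2.

2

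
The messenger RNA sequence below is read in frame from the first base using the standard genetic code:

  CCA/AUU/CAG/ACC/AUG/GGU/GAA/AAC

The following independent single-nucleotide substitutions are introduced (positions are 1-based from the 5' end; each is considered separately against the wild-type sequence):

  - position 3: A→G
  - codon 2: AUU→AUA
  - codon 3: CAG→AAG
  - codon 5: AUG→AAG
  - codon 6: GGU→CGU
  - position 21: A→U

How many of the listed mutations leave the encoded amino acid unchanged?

Codon 1: CCA (Pro) → CCG (Pro) — synonymous.
Codon 2: AUU (Ile) → AUA (Ile) — synonymous.
Codon 3: CAG (Gln) → AAG (Lys) — missense.
Codon 5: AUG (Met) → AAG (Lys) — missense.
Codon 6: GGU (Gly) → CGU (Arg) — missense.
Codon 7: GAA (Glu) → GAU (Asp) — missense.
Synonymous: 2 of 6.

2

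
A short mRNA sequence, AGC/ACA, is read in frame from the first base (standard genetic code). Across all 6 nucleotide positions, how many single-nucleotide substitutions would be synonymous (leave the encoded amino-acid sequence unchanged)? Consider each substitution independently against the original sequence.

4

Codon 1 (AGC, Ser): 1 synonymous substitution.
Codon 2 (ACA, Thr): 3 synonymous substitutions.
Total: 1 + 3 = 4.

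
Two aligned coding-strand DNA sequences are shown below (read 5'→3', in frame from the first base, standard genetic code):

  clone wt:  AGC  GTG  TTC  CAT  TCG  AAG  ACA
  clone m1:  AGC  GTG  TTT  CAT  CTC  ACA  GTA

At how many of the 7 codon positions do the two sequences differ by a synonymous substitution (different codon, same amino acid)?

Codon 1: AGC Ser / AGC Ser — identical.
Codon 2: GTG Val / GTG Val — identical.
Codon 3: TTC Phe / TTT Phe — synonymous.
Codon 4: CAT His / CAT His — identical.
Codon 5: TCG Ser / CTC Leu — nonsynonymous.
Codon 6: AAG Lys / ACA Thr — nonsynonymous.
Codon 7: ACA Thr / GTA Val — nonsynonymous.
Synonymous differences: 1.

1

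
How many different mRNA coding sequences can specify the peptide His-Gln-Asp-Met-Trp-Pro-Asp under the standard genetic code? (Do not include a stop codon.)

64

His: 2 codons.
Gln: 2 codons.
Asp: 2 codons.
Met: 1 codon.
Trp: 1 codon.
Pro: 4 codons.
Asp: 2 codons.
2 × 2 × 2 × 1 × 1 × 4 × 2 = 64.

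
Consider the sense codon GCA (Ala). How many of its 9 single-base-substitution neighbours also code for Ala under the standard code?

3

Position 1: none → 0 synonymous.
Position 2: none → 0 synonymous.
Position 3: GCT, GCC, GCG → 3 synonymous.
Total: 0 + 0 + 3 = 3.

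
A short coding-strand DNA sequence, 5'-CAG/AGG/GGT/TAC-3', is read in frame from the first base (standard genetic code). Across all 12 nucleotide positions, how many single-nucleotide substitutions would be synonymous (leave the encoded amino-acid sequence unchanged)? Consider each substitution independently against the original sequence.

Codon 1 (CAG, Gln): 1 synonymous substitution.
Codon 2 (AGG, Arg): 2 synonymous substitutions.
Codon 3 (GGT, Gly): 3 synonymous substitutions.
Codon 4 (TAC, Tyr): 1 synonymous substitution.
Total: 1 + 2 + 3 + 1 = 7.

7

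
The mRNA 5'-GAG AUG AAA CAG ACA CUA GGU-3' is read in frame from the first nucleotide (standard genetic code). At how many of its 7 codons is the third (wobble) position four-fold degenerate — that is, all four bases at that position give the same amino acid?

Codon 1 GAG (Glu): third position 2-fold.
Codon 2 AUG (Met): third position 1-fold.
Codon 3 AAA (Lys): third position 2-fold.
Codon 4 CAG (Gln): third position 2-fold.
Codon 5 ACA (Thr): third position 4-fold.
Codon 6 CUA (Leu): third position 4-fold.
Codon 7 GGU (Gly): third position 4-fold.
Four-fold degenerate third positions: 3.

3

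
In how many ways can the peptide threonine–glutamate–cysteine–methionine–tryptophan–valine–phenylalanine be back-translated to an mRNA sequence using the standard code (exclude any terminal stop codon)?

Thr: 4 codons.
Glu: 2 codons.
Cys: 2 codons.
Met: 1 codon.
Trp: 1 codon.
Val: 4 codons.
Phe: 2 codons.
4 × 2 × 2 × 1 × 1 × 4 × 2 = 128.

128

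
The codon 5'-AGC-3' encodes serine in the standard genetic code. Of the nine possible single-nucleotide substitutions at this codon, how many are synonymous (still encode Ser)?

1

Position 1: none → 0 synonymous.
Position 2: none → 0 synonymous.
Position 3: AGU → 1 synonymous.
Total: 0 + 0 + 1 = 1.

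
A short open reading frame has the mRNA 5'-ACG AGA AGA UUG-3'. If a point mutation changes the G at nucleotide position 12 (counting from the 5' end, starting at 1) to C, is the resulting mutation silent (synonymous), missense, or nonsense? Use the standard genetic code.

Position 12 falls in codon 4: UUG → Leu.
After the substitution the codon is UUC → Phe.
Leu ≠ Phe, so this is a missense mutation.

missense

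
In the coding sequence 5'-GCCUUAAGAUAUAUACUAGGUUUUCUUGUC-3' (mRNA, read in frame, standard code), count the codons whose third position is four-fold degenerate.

5

Codon 1 GCC (Ala): third position 4-fold.
Codon 2 UUA (Leu): third position 2-fold.
Codon 3 AGA (Arg): third position 2-fold.
Codon 4 UAU (Tyr): third position 2-fold.
Codon 5 AUA (Ile): third position 3-fold.
Codon 6 CUA (Leu): third position 4-fold.
Codon 7 GGU (Gly): third position 4-fold.
Codon 8 UUU (Phe): third position 2-fold.
Codon 9 CUU (Leu): third position 4-fold.
Codon 10 GUC (Val): third position 4-fold.
Four-fold degenerate third positions: 5.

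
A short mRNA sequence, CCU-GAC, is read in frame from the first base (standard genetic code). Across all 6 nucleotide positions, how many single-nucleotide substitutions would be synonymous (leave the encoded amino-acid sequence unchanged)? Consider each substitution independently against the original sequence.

Codon 1 (CCU, Pro): 3 synonymous substitutions.
Codon 2 (GAC, Asp): 1 synonymous substitution.
Total: 3 + 1 = 4.

4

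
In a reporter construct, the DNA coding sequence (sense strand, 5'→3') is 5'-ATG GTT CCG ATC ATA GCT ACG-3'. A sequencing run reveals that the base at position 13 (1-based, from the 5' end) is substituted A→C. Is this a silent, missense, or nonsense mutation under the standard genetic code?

missense

Position 13 falls in codon 5: ATA → Ile.
After the substitution the codon is CTA → Leu.
Ile ≠ Leu, so this is a missense mutation.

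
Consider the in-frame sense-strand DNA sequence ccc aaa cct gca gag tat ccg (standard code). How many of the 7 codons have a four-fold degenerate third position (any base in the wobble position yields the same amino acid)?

4

Codon 1 CCC (Pro): third position 4-fold.
Codon 2 AAA (Lys): third position 2-fold.
Codon 3 CCT (Pro): third position 4-fold.
Codon 4 GCA (Ala): third position 4-fold.
Codon 5 GAG (Glu): third position 2-fold.
Codon 6 TAT (Tyr): third position 2-fold.
Codon 7 CCG (Pro): third position 4-fold.
Four-fold degenerate third positions: 4.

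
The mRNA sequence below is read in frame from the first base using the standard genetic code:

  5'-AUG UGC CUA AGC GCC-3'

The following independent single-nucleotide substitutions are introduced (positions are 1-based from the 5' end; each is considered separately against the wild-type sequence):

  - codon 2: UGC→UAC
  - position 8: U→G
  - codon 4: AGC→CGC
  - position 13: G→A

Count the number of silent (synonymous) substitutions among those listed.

Codon 2: UGC (Cys) → UAC (Tyr) — missense.
Codon 3: CUA (Leu) → CGA (Arg) — missense.
Codon 4: AGC (Ser) → CGC (Arg) — missense.
Codon 5: GCC (Ala) → ACC (Thr) — missense.
Synonymous: 0 of 4.

0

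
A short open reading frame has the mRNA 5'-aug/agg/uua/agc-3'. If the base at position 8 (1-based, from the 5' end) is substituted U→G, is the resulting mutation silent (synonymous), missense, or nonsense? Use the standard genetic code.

Position 8 falls in codon 3: UUA → Leu.
After the substitution the codon is UGA → Stop.
The new codon is a stop codon, so this is a nonsense mutation.

nonsense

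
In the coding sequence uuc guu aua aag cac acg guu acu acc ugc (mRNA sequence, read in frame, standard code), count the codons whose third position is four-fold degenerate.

5

Codon 1 UUC (Phe): third position 2-fold.
Codon 2 GUU (Val): third position 4-fold.
Codon 3 AUA (Ile): third position 3-fold.
Codon 4 AAG (Lys): third position 2-fold.
Codon 5 CAC (His): third position 2-fold.
Codon 6 ACG (Thr): third position 4-fold.
Codon 7 GUU (Val): third position 4-fold.
Codon 8 ACU (Thr): third position 4-fold.
Codon 9 ACC (Thr): third position 4-fold.
Codon 10 UGC (Cys): third position 2-fold.
Four-fold degenerate third positions: 5.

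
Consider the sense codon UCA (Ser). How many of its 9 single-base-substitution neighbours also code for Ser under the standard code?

3

Position 1: none → 0 synonymous.
Position 2: none → 0 synonymous.
Position 3: UCU, UCC, UCG → 3 synonymous.
Total: 0 + 0 + 3 = 3.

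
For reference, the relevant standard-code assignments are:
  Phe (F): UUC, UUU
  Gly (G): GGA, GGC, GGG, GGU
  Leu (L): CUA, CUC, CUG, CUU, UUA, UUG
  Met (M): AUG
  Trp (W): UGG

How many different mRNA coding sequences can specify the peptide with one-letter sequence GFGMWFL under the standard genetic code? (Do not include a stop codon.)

384

Gly: 4 codons.
Phe: 2 codons.
Gly: 4 codons.
Met: 1 codon.
Trp: 1 codon.
Phe: 2 codons.
Leu: 6 codons.
4 × 2 × 4 × 1 × 1 × 2 × 6 = 384.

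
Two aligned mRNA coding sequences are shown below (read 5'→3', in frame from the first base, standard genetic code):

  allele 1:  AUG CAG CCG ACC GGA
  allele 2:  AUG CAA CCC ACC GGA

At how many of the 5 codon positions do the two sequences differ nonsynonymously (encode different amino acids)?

Codon 1: AUG Met / AUG Met — identical.
Codon 2: CAG Gln / CAA Gln — synonymous.
Codon 3: CCG Pro / CCC Pro — synonymous.
Codon 4: ACC Thr / ACC Thr — identical.
Codon 5: GGA Gly / GGA Gly — identical.
Nonsynonymous differences: 0.

0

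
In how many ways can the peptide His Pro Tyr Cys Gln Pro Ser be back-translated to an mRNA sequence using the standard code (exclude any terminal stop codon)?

His: 2 codons.
Pro: 4 codons.
Tyr: 2 codons.
Cys: 2 codons.
Gln: 2 codons.
Pro: 4 codons.
Ser: 6 codons.
2 × 4 × 2 × 2 × 2 × 4 × 6 = 1536.

1536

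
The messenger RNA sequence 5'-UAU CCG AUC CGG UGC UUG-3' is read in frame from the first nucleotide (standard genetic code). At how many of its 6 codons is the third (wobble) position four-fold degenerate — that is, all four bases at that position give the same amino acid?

2

Codon 1 UAU (Tyr): third position 2-fold.
Codon 2 CCG (Pro): third position 4-fold.
Codon 3 AUC (Ile): third position 3-fold.
Codon 4 CGG (Arg): third position 4-fold.
Codon 5 UGC (Cys): third position 2-fold.
Codon 6 UUG (Leu): third position 2-fold.
Four-fold degenerate third positions: 2.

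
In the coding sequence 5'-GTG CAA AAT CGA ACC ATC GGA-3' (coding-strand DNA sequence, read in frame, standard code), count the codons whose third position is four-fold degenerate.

4

Codon 1 GTG (Val): third position 4-fold.
Codon 2 CAA (Gln): third position 2-fold.
Codon 3 AAT (Asn): third position 2-fold.
Codon 4 CGA (Arg): third position 4-fold.
Codon 5 ACC (Thr): third position 4-fold.
Codon 6 ATC (Ile): third position 3-fold.
Codon 7 GGA (Gly): third position 4-fold.
Four-fold degenerate third positions: 4.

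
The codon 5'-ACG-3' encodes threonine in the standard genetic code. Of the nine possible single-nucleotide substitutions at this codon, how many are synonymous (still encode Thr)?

3

Position 1: none → 0 synonymous.
Position 2: none → 0 synonymous.
Position 3: ACT, ACC, ACA → 3 synonymous.
Total: 0 + 0 + 3 = 3.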